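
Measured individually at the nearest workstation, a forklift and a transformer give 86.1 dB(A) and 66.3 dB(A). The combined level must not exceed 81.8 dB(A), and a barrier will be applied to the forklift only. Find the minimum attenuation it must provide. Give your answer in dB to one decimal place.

4.4 dB

Everything except the forklift sums to 10^(66.3/10) = 4.266e+06 in linear terms, 66.30 dB(A).
To meet 81.8 dB(A) overall, the treated forklift may contribute at most 10^(81.8/10) − 4.266e+06 = 1.471e+08, i.e. 81.68 dB(A).
Required insertion loss = 86.1 − 81.68 = 4.42 dB.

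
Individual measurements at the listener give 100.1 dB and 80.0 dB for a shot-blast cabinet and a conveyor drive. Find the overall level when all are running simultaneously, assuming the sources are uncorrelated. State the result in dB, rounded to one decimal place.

For uncorrelated sources the intensities add, so convert each level to linear form, sum, and take 10·log₁₀ of the total.
Σ 10^(L/10) = 10^(100.1/10) + 10^(80.0/10) = 1.033e+10.
L_total = 10·log₁₀(1.033e+10) = 100.14 dB.

100.1 dB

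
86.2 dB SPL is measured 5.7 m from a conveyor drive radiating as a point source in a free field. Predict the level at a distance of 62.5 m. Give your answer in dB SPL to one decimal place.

65.4 dB SPL

Spherical spreading from a point source gives a 20·log₁₀(r₂/r₁) drop.
L₂ = 86.2 − 20·log₁₀(62.5/5.7) = 86.2 − 20.800 = 65.40 dB SPL.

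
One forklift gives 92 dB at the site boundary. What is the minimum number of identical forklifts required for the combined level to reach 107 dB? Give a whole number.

32

Need L₁ + 10·log₁₀ N ≥ 107, i.e. log₁₀ N ≥ 1.50.
N ≥ 10^(15.0/10) = 31.623, so N = 32.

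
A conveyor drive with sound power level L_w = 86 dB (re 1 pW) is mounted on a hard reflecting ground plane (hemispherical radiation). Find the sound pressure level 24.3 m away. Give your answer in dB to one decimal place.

Free-field hemispherical radiation: L_p = L_w − 10·log₁₀(2π·r²), r = 24.3 m.
2π·r² = 3710 m², 10·log₁₀ of that is 35.694 dB.
L_p = 86 − 35.694 = 50.31 dB.

50.3 dB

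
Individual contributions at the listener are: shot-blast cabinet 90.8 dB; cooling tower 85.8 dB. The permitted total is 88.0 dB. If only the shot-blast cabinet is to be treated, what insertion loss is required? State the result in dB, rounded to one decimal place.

Everything except the shot-blast cabinet sums to 10^(85.8/10) = 3.802e+08 in linear terms, 85.80 dB.
To meet 88.0 dB overall, the treated shot-blast cabinet may contribute at most 10^(88.0/10) − 3.802e+08 = 2.508e+08, i.e. 83.99 dB.
Required insertion loss = 90.8 − 83.99 = 6.81 dB.

6.8 dB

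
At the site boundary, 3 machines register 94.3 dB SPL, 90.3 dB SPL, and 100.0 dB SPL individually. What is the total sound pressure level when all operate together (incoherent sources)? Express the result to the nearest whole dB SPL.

Incoherent sources combine by intensity addition: L_total = 10·log₁₀(Σ 10^(L_i/10)).
Σ 10^(L/10) = 10^(94.3/10) + 10^(90.3/10) + 10^(100.0/10) = 1.376e+10.
L_total = 10·log₁₀(1.376e+10) = 101.39 dB SPL.

101 dB SPL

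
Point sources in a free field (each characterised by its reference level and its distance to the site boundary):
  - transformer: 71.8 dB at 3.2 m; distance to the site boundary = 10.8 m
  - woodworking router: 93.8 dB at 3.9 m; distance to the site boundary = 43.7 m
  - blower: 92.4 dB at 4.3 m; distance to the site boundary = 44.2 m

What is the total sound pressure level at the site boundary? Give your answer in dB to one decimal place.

75.7 dB

First find each source's level at the receiver (point-source: −20·log₁₀(r/r_ref)), then combine on an intensity basis.
transformer: 71.8 − 20·log₁₀(10.8/3.2) = 71.8 − 10.57 = 61.23 dB.
woodworking router: 93.8 − 20·log₁₀(43.7/3.9) = 93.8 − 20.99 = 72.81 dB.
blower: 92.4 − 20·log₁₀(44.2/4.3) = 92.4 − 20.24 = 72.16 dB.
Σ 10^(L/10) = 3.688e+07 → L_total = 10·log₁₀(3.688e+07) = 75.67 dB.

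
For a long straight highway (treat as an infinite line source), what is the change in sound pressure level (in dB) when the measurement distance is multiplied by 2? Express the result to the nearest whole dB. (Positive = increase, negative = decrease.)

-3 dB

Line-source spreading: ΔL = −10·log₁₀(r₂/r₁).
ΔL = −10·log₁₀(2) = -3.01 dB.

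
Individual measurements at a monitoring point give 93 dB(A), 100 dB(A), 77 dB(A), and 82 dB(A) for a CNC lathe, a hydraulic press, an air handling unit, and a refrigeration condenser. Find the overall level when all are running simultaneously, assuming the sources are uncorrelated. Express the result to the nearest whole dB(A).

For uncorrelated sources the intensities add, so convert each level to linear form, sum, and take 10·log₁₀ of the total.
Σ 10^(L/10) = 10^(93/10) + 10^(100/10) + 10^(77/10) + 10^(82/10) = 1.220e+10.
L_total = 10·log₁₀(1.220e+10) = 100.86 dB(A).

101 dB(A)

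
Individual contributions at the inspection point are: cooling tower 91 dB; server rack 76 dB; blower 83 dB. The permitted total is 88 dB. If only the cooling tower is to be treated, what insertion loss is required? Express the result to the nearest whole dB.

5 dB

Fixed contribution from the other sources: Σ 10^(L/10) = 10^(76/10) + 10^(83/10) = 2.393e+08 (83.79 dB).
To meet 88 dB overall, the treated cooling tower may contribute at most 10^(88/10) − 2.393e+08 = 3.916e+08, i.e. 85.93 dB.
So the cooling tower must be reduced from 91 to 85.93 dB: IL = 5.07 dB.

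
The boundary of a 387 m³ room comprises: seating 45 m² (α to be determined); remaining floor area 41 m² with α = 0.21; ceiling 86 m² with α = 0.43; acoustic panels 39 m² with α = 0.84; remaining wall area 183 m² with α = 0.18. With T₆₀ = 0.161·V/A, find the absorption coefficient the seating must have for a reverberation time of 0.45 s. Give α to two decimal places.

0.60

Required total absorption A = 0.161·387/0.45 = 138.46 m².
Absorption from the other surfaces = 41·0.21 + 86·0.43 + 39·0.84 + 183·0.18 = 111.29 m², so the seating must supply 27.17 m² over 45 m².
α = 27.17/45 = 0.604.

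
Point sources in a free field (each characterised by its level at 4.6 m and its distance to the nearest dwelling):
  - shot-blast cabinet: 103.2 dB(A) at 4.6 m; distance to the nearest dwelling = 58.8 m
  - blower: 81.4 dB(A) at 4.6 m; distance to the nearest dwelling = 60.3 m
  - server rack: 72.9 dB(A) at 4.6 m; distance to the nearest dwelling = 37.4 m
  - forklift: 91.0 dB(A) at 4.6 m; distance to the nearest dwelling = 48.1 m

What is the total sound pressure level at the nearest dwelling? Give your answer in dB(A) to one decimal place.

Propagate each source to the receiver with L = L_ref − 20·log₁₀(r/r_ref), then add intensities.
shot-blast cabinet: 103.2 − 20·log₁₀(58.8/4.6) = 103.2 − 22.13 = 81.07 dB(A).
blower: 81.4 − 20·log₁₀(60.3/4.6) = 81.4 − 22.35 = 59.05 dB(A).
server rack: 72.9 − 20·log₁₀(37.4/4.6) = 72.9 − 18.20 = 54.70 dB(A).
forklift: 91.0 − 20·log₁₀(48.1/4.6) = 91.0 − 20.39 = 70.61 dB(A).
Σ 10^(L/10) = 1.405e+08 → L_total = 10·log₁₀(1.405e+08) = 81.48 dB(A).

81.5 dB(A)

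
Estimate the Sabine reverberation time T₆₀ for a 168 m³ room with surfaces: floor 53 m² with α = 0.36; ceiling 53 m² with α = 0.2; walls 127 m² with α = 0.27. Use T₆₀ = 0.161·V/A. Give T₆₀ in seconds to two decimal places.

A = Σ Sᵢαᵢ = 53·0.36 + 53·0.2 + 127·0.27 = 63.97 m².
T₆₀ = 0.161 × 168 / 63.97 = 0.423 s.

0.42 s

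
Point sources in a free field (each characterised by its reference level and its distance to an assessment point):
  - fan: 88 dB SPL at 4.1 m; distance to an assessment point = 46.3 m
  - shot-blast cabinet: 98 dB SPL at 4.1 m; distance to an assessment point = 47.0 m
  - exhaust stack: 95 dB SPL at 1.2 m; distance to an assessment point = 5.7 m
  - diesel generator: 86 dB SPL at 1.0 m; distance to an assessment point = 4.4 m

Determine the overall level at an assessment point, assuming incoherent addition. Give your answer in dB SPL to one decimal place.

Apply inverse-square spreading to bring every level to the receiver, then sum 10^(L/10).
fan: 88 − 20·log₁₀(46.3/4.1) = 88 − 21.06 = 66.94 dB SPL.
shot-blast cabinet: 98 − 20·log₁₀(47.0/4.1) = 98 − 21.19 = 76.81 dB SPL.
exhaust stack: 95 − 20·log₁₀(5.7/1.2) = 95 − 13.53 = 81.47 dB SPL.
diesel generator: 86 − 20·log₁₀(4.4/1.0) = 86 − 12.87 = 73.13 dB SPL.
Σ 10^(L/10) = 2.137e+08 → L_total = 10·log₁₀(2.137e+08) = 83.30 dB SPL.

83.3 dB SPL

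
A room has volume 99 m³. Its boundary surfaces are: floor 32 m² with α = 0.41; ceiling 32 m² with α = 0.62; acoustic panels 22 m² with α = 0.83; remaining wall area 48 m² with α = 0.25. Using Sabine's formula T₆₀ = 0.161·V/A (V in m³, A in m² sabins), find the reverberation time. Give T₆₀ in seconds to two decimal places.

0.25 s

Summing Sᵢαᵢ: 32·0.41 + 32·0.62 + 22·0.83 + 48·0.25 = 63.22 m².
T₆₀ = 0.161·V/A = 0.161·99/63.22 = 0.252 s.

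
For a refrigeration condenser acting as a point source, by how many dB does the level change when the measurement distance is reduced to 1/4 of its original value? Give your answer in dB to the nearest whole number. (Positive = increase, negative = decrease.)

+12 dB

Point-source spreading: ΔL = −20·log₁₀(r₂/r₁).
ΔL = −20·log₁₀(0.25) = +12.04 dB.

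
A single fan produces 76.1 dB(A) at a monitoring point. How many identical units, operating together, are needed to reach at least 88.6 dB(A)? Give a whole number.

Need L₁ + 10·log₁₀ N ≥ 88.6, i.e. log₁₀ N ≥ 1.25.
N ≥ 10^(12.5/10) = 17.783, so N = 18.

18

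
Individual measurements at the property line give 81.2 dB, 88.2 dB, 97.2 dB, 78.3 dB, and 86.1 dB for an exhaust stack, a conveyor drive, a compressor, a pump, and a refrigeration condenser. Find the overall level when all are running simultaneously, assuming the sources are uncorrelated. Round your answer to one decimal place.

For uncorrelated sources the intensities add, so convert each level to linear form, sum, and take 10·log₁₀ of the total.
Σ 10^(L/10) = 10^(81.2/10) + 10^(88.2/10) + 10^(97.2/10) + 10^(78.3/10) + 10^(86.1/10) = 6.516e+09.
L_total = 10·log₁₀(6.516e+09) = 98.14 dB.

98.1 dB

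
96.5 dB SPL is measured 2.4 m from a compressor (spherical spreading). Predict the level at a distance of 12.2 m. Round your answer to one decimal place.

82.4 dB SPL

Spherical spreading from a point source gives a 20·log₁₀(r₂/r₁) drop.
L₂ = 96.5 − 20·log₁₀(12.2/2.4) = 96.5 − 14.123 = 82.38 dB SPL.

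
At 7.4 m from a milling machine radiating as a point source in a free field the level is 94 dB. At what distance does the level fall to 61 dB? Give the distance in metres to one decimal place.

330.5 m

Point-source spreading drops the level by 20·log₁₀(r₂/r₁); inverting, r₂/r₁ = 10^(ΔL/20).
r₂ = 7.4·10^((94−61)/20) = 7.4·10^(33.0/20) = 330.55 m.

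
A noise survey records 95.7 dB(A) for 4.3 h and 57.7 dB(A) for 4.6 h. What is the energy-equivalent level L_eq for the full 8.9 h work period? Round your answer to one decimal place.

Weight each interval's intensity by its duration and average over T = 8.9 h:
Σ tᵢ·10^(Lᵢ/10) = 4.3·10^(95.7/10) + 4.6·10^(57.7/10) = 1.598e+10.
L_eq = 10·log₁₀(1.598e+10/8.9) = 92.54 dB(A).

92.5 dB(A)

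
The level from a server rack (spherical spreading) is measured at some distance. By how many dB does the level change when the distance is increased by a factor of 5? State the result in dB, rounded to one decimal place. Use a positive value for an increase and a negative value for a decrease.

-14.0 dB

With spherical spreading the level changes by −20·log₁₀(r₂/r₁).
ΔL = −20·log₁₀(5) = -13.98 dB.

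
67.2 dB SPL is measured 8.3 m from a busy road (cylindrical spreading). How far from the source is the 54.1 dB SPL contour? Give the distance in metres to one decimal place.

For a line source L₁ − L₂ = 10·log₁₀(r₂/r₁), so r₂ = r₁·10^((L₁−L₂)/10).
r₂ = 8.3·10^((67.2−54.1)/10) = 8.3·10^(13.1/10) = 169.46 m.

169.5 m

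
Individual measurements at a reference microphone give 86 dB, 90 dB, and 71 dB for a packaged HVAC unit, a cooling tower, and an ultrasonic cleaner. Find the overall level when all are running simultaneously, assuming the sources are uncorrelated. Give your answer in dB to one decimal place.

For uncorrelated sources the intensities add, so convert each level to linear form, sum, and take 10·log₁₀ of the total.
Σ 10^(L/10) = 10^(86/10) + 10^(90/10) + 10^(71/10) = 1.411e+09.
L_total = 10·log₁₀(1.411e+09) = 91.49 dB.

91.5 dB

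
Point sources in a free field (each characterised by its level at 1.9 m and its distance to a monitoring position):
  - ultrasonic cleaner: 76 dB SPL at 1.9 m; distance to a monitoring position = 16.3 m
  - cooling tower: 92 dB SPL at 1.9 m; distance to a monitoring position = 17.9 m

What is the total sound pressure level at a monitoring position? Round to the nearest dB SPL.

73 dB SPL

Apply inverse-square spreading to bring every level to the receiver, then sum 10^(L/10).
ultrasonic cleaner: 76 − 20·log₁₀(16.3/1.9) = 76 − 18.67 = 57.33 dB SPL.
cooling tower: 92 − 20·log₁₀(17.9/1.9) = 92 − 19.48 = 72.52 dB SPL.
Σ 10^(L/10) = 1.840e+07 → L_total = 10·log₁₀(1.840e+07) = 72.65 dB SPL.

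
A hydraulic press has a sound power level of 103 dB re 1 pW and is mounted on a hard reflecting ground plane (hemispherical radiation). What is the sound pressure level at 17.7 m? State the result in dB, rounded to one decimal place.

70.1 dB

The power spreads over a hemisphere of area 2π·r², so L_p = L_w − 10·log₁₀(2π·r²).
2π·r² = 1968 m², 10·log₁₀ of that is 32.941 dB.
L_p = 103 − 32.941 = 70.06 dB.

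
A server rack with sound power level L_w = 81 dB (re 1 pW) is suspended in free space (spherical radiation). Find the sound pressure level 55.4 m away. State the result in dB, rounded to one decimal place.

35.1 dB

Free-field spherical radiation: L_p = L_w − 10·log₁₀(4π·r²), r = 55.4 m.
4π·r² = 3.857e+04 m², 10·log₁₀ of that is 45.862 dB.
L_p = 81 − 45.862 = 35.14 dB.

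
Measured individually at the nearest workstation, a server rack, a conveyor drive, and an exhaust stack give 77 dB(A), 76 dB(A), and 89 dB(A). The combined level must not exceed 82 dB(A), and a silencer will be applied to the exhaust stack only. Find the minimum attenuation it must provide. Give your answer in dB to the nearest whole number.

The untreated sources together contribute 10^(77/10) + 10^(76/10) = 8.993e+07, i.e. 79.54 dB(A).
To meet 82 dB(A) overall, the treated exhaust stack may contribute at most 10^(82/10) − 8.993e+07 = 6.856e+07, i.e. 78.36 dB(A).
Required insertion loss = 89 − 78.36 = 10.64 dB.

11 dB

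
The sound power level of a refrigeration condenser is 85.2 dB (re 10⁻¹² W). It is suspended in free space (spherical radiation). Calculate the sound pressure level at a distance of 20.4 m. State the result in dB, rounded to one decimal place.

48.0 dB

Free-field spherical radiation: L_p = L_w − 10·log₁₀(4π·r²), r = 20.4 m.
4π·r² = 5230 m², 10·log₁₀ of that is 37.185 dB.
L_p = 85.2 − 37.185 = 48.02 dB.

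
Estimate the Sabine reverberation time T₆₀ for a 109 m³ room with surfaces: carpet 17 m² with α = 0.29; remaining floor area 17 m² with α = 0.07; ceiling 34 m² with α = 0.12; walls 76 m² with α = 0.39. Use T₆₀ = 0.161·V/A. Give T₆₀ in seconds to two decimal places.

0.44 s

A = Σ Sᵢαᵢ = 17·0.29 + 17·0.07 + 34·0.12 + 76·0.39 = 39.84 m².
T₆₀ = 0.161·V/A = 0.161·109/39.84 = 0.440 s.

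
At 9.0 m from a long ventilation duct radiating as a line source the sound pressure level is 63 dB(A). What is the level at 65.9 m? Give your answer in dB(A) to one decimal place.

54.4 dB(A)

Cylindrical spreading from a line source gives a 10·log₁₀(r₂/r₁) drop.
L₂ = 63 − 10·log₁₀(65.9/9.0) = 63 − 8.646 = 54.35 dB(A).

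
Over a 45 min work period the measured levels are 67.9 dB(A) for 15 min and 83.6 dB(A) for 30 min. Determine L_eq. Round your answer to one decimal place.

The energy average is taken in the linear domain: L_eq = 10·log₁₀[(Σ tᵢ·10^(Lᵢ/10))/T], T = 45 min.
Σ tᵢ·10^(Lᵢ/10) = 15·10^(67.9/10) + 30·10^(83.6/10) = 6.965e+09.
L_eq = 10·log₁₀(6.965e+09/45) = 81.90 dB(A).

81.9 dB(A)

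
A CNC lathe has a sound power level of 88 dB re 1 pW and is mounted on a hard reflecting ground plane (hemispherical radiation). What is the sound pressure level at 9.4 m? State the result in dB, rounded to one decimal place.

Free-field hemispherical radiation: L_p = L_w − 10·log₁₀(2π·r²), r = 9.4 m.
2π·r² = 555.2 m², 10·log₁₀ of that is 27.444 dB.
L_p = 88 − 27.444 = 60.56 dB.

60.6 dB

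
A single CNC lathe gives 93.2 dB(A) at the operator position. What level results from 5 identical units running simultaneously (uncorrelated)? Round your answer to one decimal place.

100.2 dB(A)

N identical incoherent sources raise the level by 10·log₁₀ N.
L_total = 93.2 + 10·log₁₀(5) = 93.2 + 6.990 = 100.19 dB(A).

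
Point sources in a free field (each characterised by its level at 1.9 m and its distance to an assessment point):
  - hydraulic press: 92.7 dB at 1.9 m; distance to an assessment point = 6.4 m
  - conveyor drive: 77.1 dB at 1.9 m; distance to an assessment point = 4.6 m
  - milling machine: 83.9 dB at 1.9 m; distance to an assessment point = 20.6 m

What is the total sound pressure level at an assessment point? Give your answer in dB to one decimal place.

82.4 dB

First find each source's level at the receiver (point-source: −20·log₁₀(r/r_ref)), then combine on an intensity basis.
hydraulic press: 92.7 − 20·log₁₀(6.4/1.9) = 92.7 − 10.55 = 82.15 dB.
conveyor drive: 77.1 − 20·log₁₀(4.6/1.9) = 77.1 − 7.68 = 69.42 dB.
milling machine: 83.9 − 20·log₁₀(20.6/1.9) = 83.9 − 20.70 = 63.20 dB.
Σ 10^(L/10) = 1.750e+08 → L_total = 10·log₁₀(1.750e+08) = 82.43 dB.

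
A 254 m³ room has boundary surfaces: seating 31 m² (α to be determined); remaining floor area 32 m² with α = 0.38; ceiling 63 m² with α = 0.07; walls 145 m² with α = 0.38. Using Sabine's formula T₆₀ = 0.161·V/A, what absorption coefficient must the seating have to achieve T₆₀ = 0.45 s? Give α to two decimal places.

From T₆₀ = 0.161·V/A, the target T₆₀ = 0.45 s needs A = 0.161·254/0.45 = 90.88 m².
Absorption from the other surfaces = 32·0.38 + 63·0.07 + 145·0.38 = 71.67 m², so the seating must supply 19.21 m² over 31 m².
α = 19.21/31 = 0.620.

0.62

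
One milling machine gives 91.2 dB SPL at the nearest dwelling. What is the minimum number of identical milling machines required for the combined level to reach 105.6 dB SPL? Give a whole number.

28

Need L₁ + 10·log₁₀ N ≥ 105.6, i.e. log₁₀ N ≥ 1.44.
N ≥ 10^(14.4/10) = 27.542, so N = 28.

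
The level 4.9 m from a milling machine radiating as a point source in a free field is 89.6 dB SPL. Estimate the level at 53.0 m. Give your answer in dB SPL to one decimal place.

For a point source, L₂ = L₁ − 20·log₁₀(r₂/r₁).
L₂ = 89.6 − 20·log₁₀(53.0/4.9) = 89.6 − 20.682 = 68.92 dB SPL.

68.9 dB SPL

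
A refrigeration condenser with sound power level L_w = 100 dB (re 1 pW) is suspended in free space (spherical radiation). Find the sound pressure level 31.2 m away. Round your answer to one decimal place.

L_p = L_w − 10·log₁₀(4π·r²) with r = 31.2 m.
4π·r² = 1.223e+04 m², 10·log₁₀ of that is 40.875 dB.
L_p = 100 − 40.875 = 59.12 dB.

59.1 dB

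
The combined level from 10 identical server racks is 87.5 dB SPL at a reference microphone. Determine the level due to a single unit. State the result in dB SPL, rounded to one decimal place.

77.5 dB SPL

10 equal contributions raise the level by 10·log₁₀ 10 = 10.000 dB, so each unit alone gives 87.5 − 10.000.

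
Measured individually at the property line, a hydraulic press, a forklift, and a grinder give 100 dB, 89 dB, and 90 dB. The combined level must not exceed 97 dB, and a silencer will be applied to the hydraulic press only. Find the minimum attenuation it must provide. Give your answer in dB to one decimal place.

4.9 dB

The untreated sources together contribute 10^(89/10) + 10^(90/10) = 1.794e+09, i.e. 92.54 dB.
The limit corresponds to 10^(97/10) = 5.012e+09; subtracting the fixed part leaves 3.218e+09 for the hydraulic press, i.e. 95.08 dB.
Required insertion loss = 100 − 95.08 = 4.92 dB.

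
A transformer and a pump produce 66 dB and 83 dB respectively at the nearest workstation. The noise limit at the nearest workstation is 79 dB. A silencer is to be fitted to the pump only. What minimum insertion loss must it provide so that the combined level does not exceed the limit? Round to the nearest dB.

4 dB

Everything except the pump sums to 10^(66/10) = 3.981e+06 in linear terms, 66.00 dB.
To meet 79 dB overall, the treated pump may contribute at most 10^(79/10) − 3.981e+06 = 7.545e+07, i.e. 78.78 dB.
Required insertion loss = 83 − 78.78 = 4.22 dB.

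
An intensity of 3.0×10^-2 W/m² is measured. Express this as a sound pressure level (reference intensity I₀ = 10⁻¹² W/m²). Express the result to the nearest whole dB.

105 dB

L = 10·log₁₀(I/I₀) = 10·log₁₀(3.0×10^-2/10⁻¹²) = 10·log₁₀(3.0×10^10).
L = 10·(0.4771 + 10) = 104.77 dB.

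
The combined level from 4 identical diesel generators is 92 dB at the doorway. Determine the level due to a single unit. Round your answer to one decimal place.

86.0 dB

For N identical incoherent sources L_total = L₁ + 10·log₁₀ N, so L₁ = 92 − 10·log₁₀(4) = 92 − 6.021.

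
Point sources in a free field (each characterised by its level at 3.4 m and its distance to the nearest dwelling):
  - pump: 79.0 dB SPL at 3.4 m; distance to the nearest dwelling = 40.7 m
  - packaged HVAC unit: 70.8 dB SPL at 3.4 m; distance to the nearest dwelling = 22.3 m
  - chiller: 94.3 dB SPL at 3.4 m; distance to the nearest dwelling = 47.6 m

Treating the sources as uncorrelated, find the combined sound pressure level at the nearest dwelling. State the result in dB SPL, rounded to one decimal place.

71.6 dB SPL

Propagate each source to the receiver with L = L_ref − 20·log₁₀(r/r_ref), then add intensities.
pump: 79.0 − 20·log₁₀(40.7/3.4) = 79.0 − 21.56 = 57.44 dB SPL.
packaged HVAC unit: 70.8 − 20·log₁₀(22.3/3.4) = 70.8 − 16.34 = 54.46 dB SPL.
chiller: 94.3 − 20·log₁₀(47.6/3.4) = 94.3 − 22.92 = 71.38 dB SPL.
Σ 10^(L/10) = 1.457e+07 → L_total = 10·log₁₀(1.457e+07) = 71.63 dB SPL.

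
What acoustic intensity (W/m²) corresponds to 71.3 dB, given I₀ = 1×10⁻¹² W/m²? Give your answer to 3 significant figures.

I = I₀·10^(L/10) = 10⁻¹² × 10^(71.3/10) = 10^(-4.870).

1.35e-05 W/m²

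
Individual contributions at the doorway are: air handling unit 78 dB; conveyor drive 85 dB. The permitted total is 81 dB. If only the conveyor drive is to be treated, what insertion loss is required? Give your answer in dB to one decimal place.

7.0 dB

The untreated sources together contribute 10^(78/10) = 6.310e+07, i.e. 78.00 dB.
To meet 81 dB overall, the treated conveyor drive may contribute at most 10^(81/10) − 6.310e+07 = 6.280e+07, i.e. 77.98 dB.
Required insertion loss = 85 − 77.98 = 7.02 dB.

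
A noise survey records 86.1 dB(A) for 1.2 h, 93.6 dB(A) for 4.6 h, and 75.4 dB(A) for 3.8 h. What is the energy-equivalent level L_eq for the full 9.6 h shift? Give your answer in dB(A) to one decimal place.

90.7 dB(A)

L_eq = 10·log₁₀[(1/T)·Σ tᵢ·10^(Lᵢ/10)] with T = 9.6 h.
Σ tᵢ·10^(Lᵢ/10) = 1.2·10^(86.1/10) + 4.6·10^(93.6/10) + 3.8·10^(75.4/10) = 1.116e+10.
L_eq = 10·log₁₀(1.116e+10/9.6) = 90.65 dB(A).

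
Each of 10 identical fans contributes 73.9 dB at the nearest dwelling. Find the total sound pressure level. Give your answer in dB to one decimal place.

With 10 equal, uncorrelated contributions the intensity is 10× that of one unit, giving a rise of 10·log₁₀ 10.
L_total = 73.9 + 10·log₁₀(10) = 73.9 + 10.000 = 83.90 dB.

83.9 dB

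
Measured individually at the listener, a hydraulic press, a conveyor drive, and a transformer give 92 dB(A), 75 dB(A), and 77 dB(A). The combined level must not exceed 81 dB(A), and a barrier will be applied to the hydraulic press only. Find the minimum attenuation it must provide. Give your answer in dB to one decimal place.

Fixed contribution from the other sources: Σ 10^(L/10) = 10^(75/10) + 10^(77/10) = 8.174e+07 (79.12 dB(A)).
To meet 81 dB(A) overall, the treated hydraulic press may contribute at most 10^(81/10) − 8.174e+07 = 4.415e+07, i.e. 76.45 dB(A).
So the hydraulic press must be reduced from 92 to 76.45 dB(A): IL = 15.55 dB.

15.6 dB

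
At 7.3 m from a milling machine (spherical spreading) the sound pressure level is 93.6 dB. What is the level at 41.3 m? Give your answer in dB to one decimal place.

78.5 dB

Spherical spreading from a point source gives a 20·log₁₀(r₂/r₁) drop.
L₂ = 93.6 − 20·log₁₀(41.3/7.3) = 93.6 − 15.053 = 78.55 dB.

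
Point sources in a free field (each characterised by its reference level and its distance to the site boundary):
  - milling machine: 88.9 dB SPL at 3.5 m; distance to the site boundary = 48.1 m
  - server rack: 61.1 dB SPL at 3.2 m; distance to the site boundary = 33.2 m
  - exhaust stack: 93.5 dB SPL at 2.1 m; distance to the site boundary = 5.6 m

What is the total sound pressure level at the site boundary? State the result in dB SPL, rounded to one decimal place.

85.0 dB SPL

First find each source's level at the receiver (point-source: −20·log₁₀(r/r_ref)), then combine on an intensity basis.
milling machine: 88.9 − 20·log₁₀(48.1/3.5) = 88.9 − 22.76 = 66.14 dB SPL.
server rack: 61.1 − 20·log₁₀(33.2/3.2) = 61.1 − 20.32 = 40.78 dB SPL.
exhaust stack: 93.5 − 20·log₁₀(5.6/2.1) = 93.5 − 8.52 = 84.98 dB SPL.
Σ 10^(L/10) = 3.189e+08 → L_total = 10·log₁₀(3.189e+08) = 85.04 dB SPL.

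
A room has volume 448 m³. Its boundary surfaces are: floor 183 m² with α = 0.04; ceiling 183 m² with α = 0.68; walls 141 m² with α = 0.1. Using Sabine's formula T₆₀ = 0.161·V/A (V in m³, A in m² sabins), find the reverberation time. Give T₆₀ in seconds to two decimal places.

0.49 s

A = Σ Sᵢαᵢ = 183·0.04 + 183·0.68 + 141·0.1 = 145.86 m².
T₆₀ = 0.161·V/A = 0.161·448/145.86 = 0.495 s.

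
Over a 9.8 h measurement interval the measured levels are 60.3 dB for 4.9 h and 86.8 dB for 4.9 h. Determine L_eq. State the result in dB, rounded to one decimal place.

Weight each interval's intensity by its duration and average over T = 9.8 h:
Σ tᵢ·10^(Lᵢ/10) = 4.9·10^(60.3/10) + 4.9·10^(86.8/10) = 2.351e+09.
L_eq = 10·log₁₀(2.351e+09/9.8) = 83.80 dB.

83.8 dB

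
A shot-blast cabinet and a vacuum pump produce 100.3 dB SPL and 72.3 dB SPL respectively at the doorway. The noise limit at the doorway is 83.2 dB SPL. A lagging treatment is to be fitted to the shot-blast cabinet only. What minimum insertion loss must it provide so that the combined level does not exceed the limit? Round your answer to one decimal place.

The untreated sources together contribute 10^(72.3/10) = 1.698e+07, i.e. 72.30 dB SPL.
The limit corresponds to 10^(83.2/10) = 2.089e+08; subtracting the fixed part leaves 1.919e+08 for the shot-blast cabinet, i.e. 82.83 dB SPL.
So the shot-blast cabinet must be reduced from 100.3 to 82.83 dB SPL: IL = 17.47 dB.

17.5 dB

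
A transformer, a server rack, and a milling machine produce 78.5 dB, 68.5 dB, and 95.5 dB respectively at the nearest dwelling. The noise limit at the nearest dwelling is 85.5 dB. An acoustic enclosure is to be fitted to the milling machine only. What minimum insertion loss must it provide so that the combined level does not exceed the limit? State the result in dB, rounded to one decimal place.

Fixed contribution from the other sources: Σ 10^(L/10) = 10^(78.5/10) + 10^(68.5/10) = 7.787e+07 (78.91 dB).
The limit corresponds to 10^(85.5/10) = 3.548e+08; subtracting the fixed part leaves 2.769e+08 for the milling machine, i.e. 84.42 dB.
Required insertion loss = 95.5 − 84.42 = 11.08 dB.

11.1 dB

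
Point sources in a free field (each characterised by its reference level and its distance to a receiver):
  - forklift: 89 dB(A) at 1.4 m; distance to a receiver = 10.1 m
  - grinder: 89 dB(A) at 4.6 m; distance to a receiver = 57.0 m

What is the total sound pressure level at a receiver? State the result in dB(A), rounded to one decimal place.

73.1 dB(A)

Apply inverse-square spreading to bring every level to the receiver, then sum 10^(L/10).
forklift: 89 − 20·log₁₀(10.1/1.4) = 89 − 17.16 = 71.84 dB(A).
grinder: 89 − 20·log₁₀(57.0/4.6) = 89 − 21.86 = 67.14 dB(A).
Σ 10^(L/10) = 2.044e+07 → L_total = 10·log₁₀(2.044e+07) = 73.10 dB(A).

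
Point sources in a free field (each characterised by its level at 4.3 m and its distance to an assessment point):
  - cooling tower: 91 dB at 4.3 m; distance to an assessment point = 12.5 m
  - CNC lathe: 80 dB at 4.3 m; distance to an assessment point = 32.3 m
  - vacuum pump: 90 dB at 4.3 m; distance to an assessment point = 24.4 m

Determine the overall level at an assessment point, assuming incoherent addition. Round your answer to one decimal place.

82.6 dB

Apply inverse-square spreading to bring every level to the receiver, then sum 10^(L/10).
cooling tower: 91 − 20·log₁₀(12.5/4.3) = 91 − 9.27 = 81.73 dB.
CNC lathe: 80 − 20·log₁₀(32.3/4.3) = 80 − 17.51 = 62.49 dB.
vacuum pump: 90 − 20·log₁₀(24.4/4.3) = 90 − 15.08 = 74.92 dB.
Σ 10^(L/10) = 1.818e+08 → L_total = 10·log₁₀(1.818e+08) = 82.60 dB.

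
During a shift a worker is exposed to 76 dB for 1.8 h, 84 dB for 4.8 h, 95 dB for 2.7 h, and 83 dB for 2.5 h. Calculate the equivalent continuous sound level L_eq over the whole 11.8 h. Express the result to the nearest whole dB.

The energy average is taken in the linear domain: L_eq = 10·log₁₀[(Σ tᵢ·10^(Lᵢ/10))/T], T = 11.8 h.
Σ tᵢ·10^(Lᵢ/10) = 1.8·10^(76/10) + 4.8·10^(84/10) + 2.7·10^(95/10) + 2.5·10^(83/10) = 1.031e+10.
L_eq = 10·log₁₀(1.031e+10/11.8) = 89.42 dB.

89 dB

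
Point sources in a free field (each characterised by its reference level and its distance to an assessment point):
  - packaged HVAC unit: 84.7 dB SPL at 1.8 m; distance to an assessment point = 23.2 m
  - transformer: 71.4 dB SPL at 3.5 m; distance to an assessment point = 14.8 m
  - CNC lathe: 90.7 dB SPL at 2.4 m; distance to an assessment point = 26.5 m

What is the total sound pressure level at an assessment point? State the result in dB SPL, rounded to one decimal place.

70.9 dB SPL

First find each source's level at the receiver (point-source: −20·log₁₀(r/r_ref)), then combine on an intensity basis.
packaged HVAC unit: 84.7 − 20·log₁₀(23.2/1.8) = 84.7 − 22.20 = 62.50 dB SPL.
transformer: 71.4 − 20·log₁₀(14.8/3.5) = 71.4 − 12.52 = 58.88 dB SPL.
CNC lathe: 90.7 − 20·log₁₀(26.5/2.4) = 90.7 − 20.86 = 69.84 dB SPL.
Σ 10^(L/10) = 1.219e+07 → L_total = 10·log₁₀(1.219e+07) = 70.86 dB SPL.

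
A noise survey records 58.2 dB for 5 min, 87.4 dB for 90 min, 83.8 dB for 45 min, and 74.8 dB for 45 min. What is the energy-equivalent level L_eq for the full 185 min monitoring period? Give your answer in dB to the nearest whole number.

85 dB

Weight each interval's intensity by its duration and average over T = 185 min:
Σ tᵢ·10^(Lᵢ/10) = 5·10^(58.2/10) + 90·10^(87.4/10) + 45·10^(83.8/10) + 45·10^(74.8/10) = 6.162e+10.
L_eq = 10·log₁₀(6.162e+10/185) = 85.23 dB.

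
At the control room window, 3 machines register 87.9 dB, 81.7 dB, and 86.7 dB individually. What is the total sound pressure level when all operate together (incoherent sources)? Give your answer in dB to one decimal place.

90.9 dB

Incoherent sources combine by intensity addition: L_total = 10·log₁₀(Σ 10^(L_i/10)).
Σ 10^(L/10) = 10^(87.9/10) + 10^(81.7/10) + 10^(86.7/10) = 1.232e+09.
L_total = 10·log₁₀(1.232e+09) = 90.91 dB.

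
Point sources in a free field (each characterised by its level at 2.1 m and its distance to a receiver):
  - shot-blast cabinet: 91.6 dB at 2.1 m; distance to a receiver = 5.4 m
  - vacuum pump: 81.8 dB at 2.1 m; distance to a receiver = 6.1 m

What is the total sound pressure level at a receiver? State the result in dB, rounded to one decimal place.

83.7 dB

Propagate each source to the receiver with L = L_ref − 20·log₁₀(r/r_ref), then add intensities.
shot-blast cabinet: 91.6 − 20·log₁₀(5.4/2.1) = 91.6 − 8.20 = 83.40 dB.
vacuum pump: 81.8 − 20·log₁₀(6.1/2.1) = 81.8 − 9.26 = 72.54 dB.
Σ 10^(L/10) = 2.365e+08 → L_total = 10·log₁₀(2.365e+08) = 83.74 dB.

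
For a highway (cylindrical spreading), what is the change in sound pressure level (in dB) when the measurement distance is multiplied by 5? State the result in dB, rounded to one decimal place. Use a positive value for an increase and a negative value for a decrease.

With cylindrical spreading the level changes by −10·log₁₀(r₂/r₁).
ΔL = −10·log₁₀(5) = -6.99 dB.

-7.0 dB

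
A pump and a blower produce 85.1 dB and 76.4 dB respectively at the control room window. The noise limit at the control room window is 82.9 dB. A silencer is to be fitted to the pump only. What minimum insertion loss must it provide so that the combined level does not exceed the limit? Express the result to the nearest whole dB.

3 dB

Fixed contribution from the other source: Σ 10^(L/10) = 10^(76.4/10) = 4.365e+07 (76.40 dB).
The limit corresponds to 10^(82.9/10) = 1.950e+08; subtracting the fixed part leaves 1.513e+08 for the pump, i.e. 81.80 dB.
So the pump must be reduced from 85.1 to 81.80 dB: IL = 3.30 dB.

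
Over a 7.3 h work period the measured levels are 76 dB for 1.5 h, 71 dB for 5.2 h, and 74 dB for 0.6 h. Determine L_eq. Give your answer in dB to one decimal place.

72.8 dB

The energy average is taken in the linear domain: L_eq = 10·log₁₀[(Σ tᵢ·10^(Lᵢ/10))/T], T = 7.3 h.
Σ tᵢ·10^(Lᵢ/10) = 1.5·10^(76/10) + 5.2·10^(71/10) + 0.6·10^(74/10) = 1.403e+08.
L_eq = 10·log₁₀(1.403e+08/7.3) = 72.84 dB.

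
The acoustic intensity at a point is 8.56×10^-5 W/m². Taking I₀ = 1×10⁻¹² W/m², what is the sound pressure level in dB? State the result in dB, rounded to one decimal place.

Dividing by I₀ shifts the exponent by 12: I/I₀ = 8.56×10^7.
L = 10·(0.9325 + 7) = 79.32 dB.

79.3 dB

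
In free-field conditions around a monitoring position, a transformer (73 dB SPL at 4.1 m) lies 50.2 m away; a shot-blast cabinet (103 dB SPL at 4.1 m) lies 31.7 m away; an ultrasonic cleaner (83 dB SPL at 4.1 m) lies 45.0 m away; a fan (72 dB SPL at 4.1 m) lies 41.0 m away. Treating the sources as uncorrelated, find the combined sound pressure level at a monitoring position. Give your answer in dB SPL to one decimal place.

First find each source's level at the receiver (point-source: −20·log₁₀(r/r_ref)), then combine on an intensity basis.
transformer: 73 − 20·log₁₀(50.2/4.1) = 73 − 21.76 = 51.24 dB SPL.
shot-blast cabinet: 103 − 20·log₁₀(31.7/4.1) = 103 − 17.77 = 85.23 dB SPL.
ultrasonic cleaner: 83 − 20·log₁₀(45.0/4.1) = 83 − 20.81 = 62.19 dB SPL.
fan: 72 − 20·log₁₀(41.0/4.1) = 72 − 20.00 = 52.00 dB SPL.
Σ 10^(L/10) = 3.357e+08 → L_total = 10·log₁₀(3.357e+08) = 85.26 dB SPL.

85.3 dB SPL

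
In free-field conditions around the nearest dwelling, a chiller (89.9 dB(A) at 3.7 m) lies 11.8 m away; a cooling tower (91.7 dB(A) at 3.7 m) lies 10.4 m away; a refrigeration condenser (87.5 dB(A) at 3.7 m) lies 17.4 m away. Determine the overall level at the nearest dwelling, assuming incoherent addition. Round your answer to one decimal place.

84.9 dB(A)

Propagate each source to the receiver with L = L_ref − 20·log₁₀(r/r_ref), then add intensities.
chiller: 89.9 − 20·log₁₀(11.8/3.7) = 89.9 − 10.07 = 79.83 dB(A).
cooling tower: 91.7 − 20·log₁₀(10.4/3.7) = 91.7 − 8.98 = 82.72 dB(A).
refrigeration condenser: 87.5 − 20·log₁₀(17.4/3.7) = 87.5 − 13.45 = 74.05 dB(A).
Σ 10^(L/10) = 3.087e+08 → L_total = 10·log₁₀(3.087e+08) = 84.90 dB(A).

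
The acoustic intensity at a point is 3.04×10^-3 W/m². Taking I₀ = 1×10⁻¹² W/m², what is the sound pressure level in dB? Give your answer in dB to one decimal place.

Dividing by I₀ shifts the exponent by 12: I/I₀ = 3.04×10^9.
L = 10·(0.4829 + 9) = 94.83 dB.

94.8 dB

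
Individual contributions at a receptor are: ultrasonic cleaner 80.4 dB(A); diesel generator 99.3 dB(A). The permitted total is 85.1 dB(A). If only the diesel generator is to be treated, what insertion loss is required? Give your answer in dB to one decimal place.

Fixed contribution from the other source: Σ 10^(L/10) = 10^(80.4/10) = 1.096e+08 (80.40 dB(A)).
The limit corresponds to 10^(85.1/10) = 3.236e+08; subtracting the fixed part leaves 2.139e+08 for the diesel generator, i.e. 83.30 dB(A).
So the diesel generator must be reduced from 99.3 to 83.30 dB(A): IL = 16.00 dB.

16.0 dB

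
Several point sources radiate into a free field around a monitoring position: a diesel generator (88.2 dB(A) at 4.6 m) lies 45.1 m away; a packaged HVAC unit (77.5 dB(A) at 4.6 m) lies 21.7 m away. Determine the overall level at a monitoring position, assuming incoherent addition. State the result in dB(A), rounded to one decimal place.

First find each source's level at the receiver (point-source: −20·log₁₀(r/r_ref)), then combine on an intensity basis.
diesel generator: 88.2 − 20·log₁₀(45.1/4.6) = 88.2 − 19.83 = 68.37 dB(A).
packaged HVAC unit: 77.5 − 20·log₁₀(21.7/4.6) = 77.5 − 13.47 = 64.03 dB(A).
Σ 10^(L/10) = 9.400e+06 → L_total = 10·log₁₀(9.400e+06) = 69.73 dB(A).

69.7 dB(A)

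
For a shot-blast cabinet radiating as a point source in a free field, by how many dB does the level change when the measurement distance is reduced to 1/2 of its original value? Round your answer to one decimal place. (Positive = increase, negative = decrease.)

Point-source spreading: ΔL = −20·log₁₀(r₂/r₁).
ΔL = −20·log₁₀(0.5) = +6.02 dB.

+6.0 dB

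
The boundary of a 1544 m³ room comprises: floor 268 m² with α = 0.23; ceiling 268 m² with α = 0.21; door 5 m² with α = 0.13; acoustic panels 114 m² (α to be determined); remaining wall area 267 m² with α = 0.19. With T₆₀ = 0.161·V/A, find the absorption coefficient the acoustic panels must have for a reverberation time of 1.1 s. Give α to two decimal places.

0.50

A = 0.161·V/T₆₀ = 0.161·1544/1.1 = 225.99 m² sabins.
Absorption from the other surfaces = 268·0.23 + 268·0.21 + 5·0.13 + 267·0.19 = 169.30 m², so the acoustic panels must supply 56.69 m² over 114 m².
α = 56.69/114 = 0.497.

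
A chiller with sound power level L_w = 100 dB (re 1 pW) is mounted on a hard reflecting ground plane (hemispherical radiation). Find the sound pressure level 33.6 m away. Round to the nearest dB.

The power spreads over a hemisphere of area 2π·r², so L_p = L_w − 10·log₁₀(2π·r²).
2π·r² = 7093 m², 10·log₁₀ of that is 38.509 dB.
L_p = 100 − 38.509 = 61.49 dB.

61 dB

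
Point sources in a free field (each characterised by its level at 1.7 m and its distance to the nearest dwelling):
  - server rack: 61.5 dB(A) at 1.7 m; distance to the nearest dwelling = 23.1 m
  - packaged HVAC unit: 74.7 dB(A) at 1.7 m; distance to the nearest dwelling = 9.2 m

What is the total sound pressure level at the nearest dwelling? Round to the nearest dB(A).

60 dB(A)

Apply inverse-square spreading to bring every level to the receiver, then sum 10^(L/10).
server rack: 61.5 − 20·log₁₀(23.1/1.7) = 61.5 − 22.66 = 38.84 dB(A).
packaged HVAC unit: 74.7 − 20·log₁₀(9.2/1.7) = 74.7 − 14.67 = 60.03 dB(A).
Σ 10^(L/10) = 1.015e+06 → L_total = 10·log₁₀(1.015e+06) = 60.07 dB(A).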